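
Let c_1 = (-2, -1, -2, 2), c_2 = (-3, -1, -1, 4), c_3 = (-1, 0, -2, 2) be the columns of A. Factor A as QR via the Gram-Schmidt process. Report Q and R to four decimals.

Q = [[-0.5547, -0.1761, 0.4657], [-0.2774, 0.1409, 0.6773], [-0.5547, 0.7397, -0.3810], [0.5547, 0.6340, 0.4233]], R = [[3.6056, 4.7150, 2.7735], [0.0000, 2.1839, -0.0352], [0.0000, 0.0000, 1.1430]]

c_1 = (-2, -1, -2, 2); ‖c_1‖ = 3.6056, so e_1 = (-0.5547, -0.2774, -0.5547, 0.5547).
e_1·c_2 = (-0.5547)·(-3) + (-0.2774)·(-1) + (-0.5547)·(-1) + 0.5547·4 = 4.7150.
u_2 = c_2 − 4.7150·e_1 = (-0.3846, 0.3077, 1.6154, 1.3846).
‖u_2‖ = 2.1839, so e_2 = (-0.1761, 0.1409, 0.7397, 0.6340).
e_1·c_3 = (-0.5547)·(-1) + (-0.2774)·0 + (-0.5547)·(-2) + 0.5547·2 = 2.7735; e_2·c_3 = (-0.1761)·(-1) + 0.1409·0 + 0.7397·(-2) + 0.6340·2 = -0.0352.
u_3 = c_3 − 2.7735·e_1 + 0.0352·e_2 = (0.5323, 0.7742, -0.4355, 0.4839).
‖u_3‖ = 1.1430, so e_3 = (0.4657, 0.6773, -0.3810, 0.4233).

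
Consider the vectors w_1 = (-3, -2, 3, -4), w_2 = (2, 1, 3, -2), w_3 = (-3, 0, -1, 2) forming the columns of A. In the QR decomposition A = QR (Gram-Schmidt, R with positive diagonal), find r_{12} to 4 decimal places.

r_{12} = 1.4600

e_1 = w_1/‖w_1‖ = (-3, -2, 3, -4)/6.1644 = (-0.4867, -0.3244, 0.4867, -0.6489).
r_{12} = e_1·w_2 = 1.4600.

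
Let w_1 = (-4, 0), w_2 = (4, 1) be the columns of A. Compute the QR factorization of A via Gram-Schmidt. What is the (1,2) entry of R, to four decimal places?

r_{12} = -4.0000

q_1 = w_1/‖w_1‖ = (-4, 0)/4.0000 = (-1.0000, 0.0000).
r_{12} = q_1·w_2 = -4.0000.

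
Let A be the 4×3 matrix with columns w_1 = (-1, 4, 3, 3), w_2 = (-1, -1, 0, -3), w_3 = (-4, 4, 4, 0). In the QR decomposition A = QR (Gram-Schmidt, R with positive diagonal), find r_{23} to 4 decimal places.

q_1 = w_1/‖w_1‖ = (-1, 4, 3, 3)/5.9161 = (-0.1690, 0.6761, 0.5071, 0.5071).
r_{12} = q_1·w_2 = -2.0284.
u_2 = w_2 + 2.0284·q_1 = (-1.3429, 0.3714, 1.0286, -1.9714).
‖u_2‖ = 2.6241, so q_2 = (-0.5117, 0.1415, 0.3920, -0.7513).
r_{23} = q_2·w_3 = 4.1811.

r_{23} = 4.1811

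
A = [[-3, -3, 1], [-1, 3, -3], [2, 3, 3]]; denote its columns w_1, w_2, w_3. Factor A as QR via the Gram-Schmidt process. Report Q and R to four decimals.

w_1 = (-3, -1, 2); ‖w_1‖ = 3.7417, so e_1 = (-0.8018, -0.2673, 0.5345).
e_1·w_2 = (-0.8018)·(-3) + (-0.2673)·3 + 0.5345·3 = 3.2071.
u_2 = w_2 − 3.2071·e_1 = (-0.4286, 3.8571, 1.2857).
‖u_2‖ = 4.0883, so e_2 = (-0.1048, 0.9435, 0.3145).
e_1·w_3 = (-0.8018)·1 + (-0.2673)·(-3) + 0.5345·3 = 1.6036; e_2·w_3 = (-0.1048)·1 + 0.9435·(-3) + 0.3145·3 = -1.9917.
u_3 = w_3 − 1.6036·e_1 + 1.9917·e_2 = (2.0769, -0.6923, 2.7692).
‖u_3‖ = 3.5301, so e_3 = (0.5883, -0.1961, 0.7845).

Q = [[-0.8018, -0.1048, 0.5883], [-0.2673, 0.9435, -0.1961], [0.5345, 0.3145, 0.7845]], R = [[3.7417, 3.2071, 1.6036], [0.0000, 4.0883, -1.9917], [0.0000, 0.0000, 3.5301]]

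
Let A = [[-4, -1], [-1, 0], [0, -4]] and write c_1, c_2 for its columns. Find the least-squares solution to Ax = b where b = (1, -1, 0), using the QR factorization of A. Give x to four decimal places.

c_1 = (-4, -1, 0); ‖c_1‖ = 4.1231, so q_1 = (-0.9701, -0.2425, 0.0000).
q_1·c_2 = (-0.9701)·(-1) + (-0.2425)·0 + 0.0000·(-4) = 0.9701.
u_2 = c_2 − 0.9701·q_1 = (-0.0588, 0.2353, -4.0000).
‖u_2‖ = 4.0073, so q_2 = (-0.0147, 0.0587, -0.9982).
Qᵀb = (-0.7276, -0.0734).
Back-substitute: x_2 = -0.0734/4.0073 = -0.0183.
x_1 = (-0.7276 − 0.9701·(-0.0183))/4.1231 = -0.1722.

x = (-0.1722, -0.0183)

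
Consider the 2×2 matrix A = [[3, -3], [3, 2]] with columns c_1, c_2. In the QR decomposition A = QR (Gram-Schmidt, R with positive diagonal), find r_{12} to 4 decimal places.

c_1 = (3, 3); ‖c_1‖ = 4.2426, so q_1 = (0.7071, 0.7071).
r_{12} = q_1·c_2 = -0.7071.

r_{12} = -0.7071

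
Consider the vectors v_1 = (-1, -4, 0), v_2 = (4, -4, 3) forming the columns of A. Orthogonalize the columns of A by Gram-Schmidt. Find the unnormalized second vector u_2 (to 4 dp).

u_2 = (4.7059, -1.1765, 3.0000)

e_1 = v_1/‖v_1‖ = (-1, -4, 0)/4.1231 = (-0.2425, -0.9701, 0.0000).
r_{12} = e_1·v_2 = 2.9104.
u_2 = v_2 − 2.9104·e_1 = (4.7059, -1.1765, 3.0000).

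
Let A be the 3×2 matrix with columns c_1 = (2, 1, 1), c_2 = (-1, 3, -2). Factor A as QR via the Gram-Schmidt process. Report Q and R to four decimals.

c_1 = (2, 1, 1); ‖c_1‖ = 2.4495, so e_1 = (0.8165, 0.4082, 0.4082).
e_1·c_2 = 0.8165·(-1) + 0.4082·3 + 0.4082·(-2) = -0.4082.
u_2 = c_2 + 0.4082·e_1 = (-0.6667, 3.1667, -1.8333).
‖u_2‖ = 3.7193, so e_2 = (-0.1792, 0.8514, -0.4929).

Q = [[0.8165, -0.1792], [0.4082, 0.8514], [0.4082, -0.4929]], R = [[2.4495, -0.4082], [0.0000, 3.7193]]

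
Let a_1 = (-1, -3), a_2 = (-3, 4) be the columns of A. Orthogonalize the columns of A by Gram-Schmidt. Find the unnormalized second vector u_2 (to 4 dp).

a_1 = (-1, -3); ‖a_1‖ = 3.1623, so e_1 = (-0.3162, -0.9487).
e_1·a_2 = (-0.3162)·(-3) + (-0.9487)·4 = -2.8460.
u_2 = a_2 + 2.8460·e_1 = (-3.9000, 1.3000).

u_2 = (-3.9000, 1.3000)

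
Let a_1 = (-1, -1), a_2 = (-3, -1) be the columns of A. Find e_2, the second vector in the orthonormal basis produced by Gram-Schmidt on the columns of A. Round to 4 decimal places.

e_2 = (-0.7071, 0.7071)

a_1 = (-1, -1); ‖a_1‖ = 1.4142, so e_1 = (-0.7071, -0.7071).
e_1·a_2 = (-0.7071)·(-3) + (-0.7071)·(-1) = 2.8284.
u_2 = a_2 − 2.8284·e_1 = (-1.0000, 1.0000).
‖u_2‖ = 1.4142, so e_2 = (-0.7071, 0.7071).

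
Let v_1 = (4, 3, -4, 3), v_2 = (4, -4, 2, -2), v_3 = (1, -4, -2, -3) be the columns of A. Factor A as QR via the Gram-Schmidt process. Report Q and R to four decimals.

Q = [[0.5657, 0.7787, -0.1980], [0.4243, -0.5516, -0.3935], [-0.5657, 0.1947, -0.7995], [0.4243, -0.2271, -0.4085]], R = [[7.0711, -1.4142, -1.2728], [0.0000, 6.1644, 3.2769], [0.0000, 0.0000, 4.2003]]

v_1 = (4, 3, -4, 3); ‖v_1‖ = 7.0711, so q_1 = (0.5657, 0.4243, -0.5657, 0.4243).
q_1·v_2 = 0.5657·4 + 0.4243·(-4) + (-0.5657)·2 + 0.4243·(-2) = -1.4142.
u_2 = v_2 + 1.4142·q_1 = (4.8000, -3.4000, 1.2000, -1.4000).
‖u_2‖ = 6.1644, so q_2 = (0.7787, -0.5516, 0.1947, -0.2271).
q_1·v_3 = 0.5657·1 + 0.4243·(-4) + (-0.5657)·(-2) + 0.4243·(-3) = -1.2728; q_2·v_3 = 0.7787·1 + (-0.5516)·(-4) + 0.1947·(-2) + (-0.2271)·(-3) = 3.2769.
u_3 = v_3 + 1.2728·q_1 − 3.2769·q_2 = (-0.8316, -1.6526, -3.3579, -1.7158).
‖u_3‖ = 4.2003, so q_3 = (-0.1980, -0.3935, -0.7995, -0.4085).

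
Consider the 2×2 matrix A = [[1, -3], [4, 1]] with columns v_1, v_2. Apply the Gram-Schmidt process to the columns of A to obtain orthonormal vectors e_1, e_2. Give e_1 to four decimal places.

v_1 = (1, 4); ‖v_1‖ = 4.1231, so e_1 = (0.2425, 0.9701).

e_1 = (0.2425, 0.9701)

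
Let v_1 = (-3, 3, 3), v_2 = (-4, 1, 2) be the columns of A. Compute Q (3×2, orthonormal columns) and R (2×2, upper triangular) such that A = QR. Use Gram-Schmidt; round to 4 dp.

Q = [[-0.5774, -0.7715], [0.5774, -0.6172], [0.5774, -0.1543]], R = [[5.1962, 4.0415], [0.0000, 2.1602]]

v_1 = (-3, 3, 3); ‖v_1‖ = 5.1962, so e_1 = (-0.5774, 0.5774, 0.5774).
e_1·v_2 = (-0.5774)·(-4) + 0.5774·1 + 0.5774·2 = 4.0415.
u_2 = v_2 − 4.0415·e_1 = (-1.6667, -1.3333, -0.3333).
‖u_2‖ = 2.1602, so e_2 = (-0.7715, -0.6172, -0.1543).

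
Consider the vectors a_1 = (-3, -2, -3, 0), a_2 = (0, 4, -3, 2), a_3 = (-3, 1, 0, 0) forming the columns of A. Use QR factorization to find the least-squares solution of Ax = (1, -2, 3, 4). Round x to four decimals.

x = (-0.2921, -0.2747, -0.1857)

e_1 = a_1/‖a_1‖ = (-3, -2, -3, 0)/4.6904 = (-0.6396, -0.4264, -0.6396, 0.0000).
r_{12} = e_1·a_2 = 0.2132.
u_2 = a_2 − 0.2132·e_1 = (0.1364, 4.0909, -2.8636, 2.0000).
‖u_2‖ = 5.3809, so e_2 = (0.0253, 0.7603, -0.5322, 0.3717).
r_{13} = e_1·a_3 = 1.4924; r_{23} = e_2·a_3 = 0.6842.
u_3 = a_3 − 1.4924·e_1 − 0.6842·e_2 = (-2.0628, 1.1162, 1.3187, -0.2543).
‖u_3‖ = 2.7027, so e_3 = (-0.7632, 0.4130, 0.4879, -0.0941).
Qᵀb = (-1.7056, -1.6050, -0.5019).
Back-substitute: x_3 = -0.5019/2.7027 = -0.1857.
x_2 = (-1.6050 − 0.6842·(-0.1857))/5.3809 = -0.2747.
x_1 = (-1.7056 − 0.2132·(-0.2747) − 1.4924·(-0.1857))/4.6904 = -0.2921.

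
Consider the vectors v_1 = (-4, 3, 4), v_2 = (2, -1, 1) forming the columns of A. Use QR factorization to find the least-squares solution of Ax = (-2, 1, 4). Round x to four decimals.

x = (0.7868, 0.7513)

v_1 = (-4, 3, 4); ‖v_1‖ = 6.4031, so q_1 = (-0.6247, 0.4685, 0.6247).
q_1·v_2 = (-0.6247)·2 + 0.4685·(-1) + 0.6247·1 = -1.0932.
u_2 = v_2 + 1.0932·q_1 = (1.3171, -0.4878, 1.6829).
‖u_2‖ = 2.1920, so q_2 = (0.6009, -0.2225, 0.7678).
Qᵀb = (4.2167, 1.6468).
Back-substitute: x_2 = 1.6468/2.1920 = 0.7513.
x_1 = (4.2167 + 1.0932·0.7513)/6.4031 = 0.7868.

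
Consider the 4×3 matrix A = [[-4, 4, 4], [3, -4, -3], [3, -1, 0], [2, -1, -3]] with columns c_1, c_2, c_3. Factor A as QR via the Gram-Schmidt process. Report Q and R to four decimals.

Q = [[-0.6489, 0.2277, 0.1416], [0.4867, -0.6034, 0.2166], [0.4867, 0.6945, 0.5164], [0.3244, 0.3188, -0.8163]], R = [[6.1644, -5.3533, -5.0289], [0.0000, 2.3113, 1.7648], [0.0000, 0.0000, 2.3656]]

c_1 = (-4, 3, 3, 2); ‖c_1‖ = 6.1644, so q_1 = (-0.6489, 0.4867, 0.4867, 0.3244).
q_1·c_2 = (-0.6489)·4 + 0.4867·(-4) + 0.4867·(-1) + 0.3244·(-1) = -5.3533.
u_2 = c_2 + 5.3533·q_1 = (0.5263, -1.3947, 1.6053, 0.7368).
‖u_2‖ = 2.3113, so q_2 = (0.2277, -0.6034, 0.6945, 0.3188).
q_1·c_3 = (-0.6489)·4 + 0.4867·(-3) + 0.4867·0 + 0.3244·(-3) = -5.0289; q_2·c_3 = 0.2277·4 + (-0.6034)·(-3) + 0.6945·0 + 0.3188·(-3) = 1.7648.
u_3 = c_3 + 5.0289·q_1 − 1.7648·q_2 = (0.3350, 0.5123, 1.2217, -1.9310).
‖u_3‖ = 2.3656, so q_3 = (0.1416, 0.2166, 0.5164, -0.8163).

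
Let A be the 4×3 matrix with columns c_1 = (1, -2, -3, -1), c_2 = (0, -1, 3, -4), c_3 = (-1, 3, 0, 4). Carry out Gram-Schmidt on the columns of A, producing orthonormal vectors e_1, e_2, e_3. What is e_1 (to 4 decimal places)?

e_1 = (0.2582, -0.5164, -0.7746, -0.2582)

c_1 = (1, -2, -3, -1); ‖c_1‖ = 3.8730, so e_1 = (0.2582, -0.5164, -0.7746, -0.2582).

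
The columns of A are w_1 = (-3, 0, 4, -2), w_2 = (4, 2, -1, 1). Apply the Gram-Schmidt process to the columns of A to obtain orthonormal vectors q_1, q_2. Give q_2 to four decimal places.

w_1 = (-3, 0, 4, -2); ‖w_1‖ = 5.3852, so q_1 = (-0.5571, 0.0000, 0.7428, -0.3714).
q_1·w_2 = (-0.5571)·4 + 0.0000·2 + 0.7428·(-1) + (-0.3714)·1 = -3.3425.
u_2 = w_2 + 3.3425·q_1 = (2.1379, 2.0000, 1.4828, -0.2414).
‖u_2‖ = 3.2905, so q_2 = (0.6497, 0.6078, 0.4506, -0.0734).

q_2 = (0.6497, 0.6078, 0.4506, -0.0734)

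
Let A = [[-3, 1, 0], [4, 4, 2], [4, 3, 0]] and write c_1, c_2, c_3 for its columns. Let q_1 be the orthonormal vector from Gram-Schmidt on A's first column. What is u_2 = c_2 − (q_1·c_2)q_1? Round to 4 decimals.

u_2 = (2.8293, 1.5610, 0.5610)

c_1 = (-3, 4, 4); ‖c_1‖ = 6.4031, so q_1 = (-0.4685, 0.6247, 0.6247).
q_1·c_2 = (-0.4685)·1 + 0.6247·4 + 0.6247·3 = 3.9043.
u_2 = c_2 − 3.9043·q_1 = (2.8293, 1.5610, 0.5610).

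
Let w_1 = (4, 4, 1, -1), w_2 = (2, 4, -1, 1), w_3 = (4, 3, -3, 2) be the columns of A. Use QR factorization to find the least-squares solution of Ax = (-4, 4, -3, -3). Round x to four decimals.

w_1 = (4, 4, 1, -1); ‖w_1‖ = 5.8310, so q_1 = (0.6860, 0.6860, 0.1715, -0.1715).
q_1·w_2 = 0.6860·2 + 0.6860·4 + 0.1715·(-1) + (-0.1715)·1 = 3.7730.
u_2 = w_2 − 3.7730·q_1 = (-0.5882, 1.4118, -1.6471, 1.6471).
‖u_2‖ = 2.7865, so q_2 = (-0.2111, 0.5066, -0.5911, 0.5911).
q_1·w_3 = 0.6860·4 + 0.6860·3 + 0.1715·(-3) + (-0.1715)·2 = 3.9445; q_2·w_3 = (-0.2111)·4 + 0.5066·3 + (-0.5911)·(-3) + 0.5911·2 = 3.6309.
u_3 = w_3 − 3.9445·q_1 − 3.6309·q_2 = (2.0606, -1.5455, -1.5303, 0.5303).
‖u_3‖ = 3.0426, so q_3 = (0.6772, -0.5079, -0.5030, 0.1743).
Qᵀb = (0.0000, 2.8710, -3.7547).
Back-substitute: x_3 = -3.7547/3.0426 = -1.2340.
x_2 = (2.8710 − 3.6309·(-1.2340))/2.7865 = 2.6383.
x_1 = (0.0000 − 3.7730·2.6383 − 3.9445·(-1.2340))/5.8310 = -0.8723.

x = (-0.8723, 2.6383, -1.2340)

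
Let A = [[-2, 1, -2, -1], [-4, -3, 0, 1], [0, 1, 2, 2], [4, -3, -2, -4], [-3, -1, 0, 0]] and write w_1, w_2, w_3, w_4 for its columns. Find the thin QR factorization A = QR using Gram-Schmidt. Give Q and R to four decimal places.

Q = [[-0.2981, 0.2280, -0.7894, 0.0451], [-0.5963, -0.6356, 0.1557, 0.4418], [0.0000, 0.2183, 0.5440, -0.1397], [0.5963, -0.6744, -0.2380, -0.1848], [-0.4472, -0.2038, 0.0013, -0.8655]], R = [[6.7082, 0.1491, -0.5963, -2.6833], [0.0000, 4.5802, 1.3294, 2.2707], [0.0000, 0.0000, 3.1428, 2.9850], [0.0000, 0.0000, 0.0000, 0.8565]]

w_1 = (-2, -4, 0, 4, -3); ‖w_1‖ = 6.7082, so q_1 = (-0.2981, -0.5963, 0.0000, 0.5963, -0.4472).
q_1·w_2 = (-0.2981)·1 + (-0.5963)·(-3) + 0.0000·1 + 0.5963·(-3) + (-0.4472)·(-1) = 0.1491.
u_2 = w_2 − 0.1491·q_1 = (1.0444, -2.9111, 1.0000, -3.0889, -0.9333).
‖u_2‖ = 4.5802, so q_2 = (0.2280, -0.6356, 0.2183, -0.6744, -0.2038).
q_1·w_3 = (-0.2981)·(-2) + (-0.5963)·0 + 0.0000·2 + 0.5963·(-2) + (-0.4472)·0 = -0.5963; q_2·w_3 = 0.2280·(-2) + (-0.6356)·0 + 0.2183·2 + (-0.6744)·(-2) + (-0.2038)·0 = 1.3294.
u_3 = w_3 + 0.5963·q_1 − 1.3294·q_2 = (-2.4809, 0.4894, 1.7097, -0.7479, 0.0042).
‖u_3‖ = 3.1428, so q_3 = (-0.7894, 0.1557, 0.5440, -0.2380, 0.0013).
q_1·w_4 = (-0.2981)·(-1) + (-0.5963)·1 + 0.0000·2 + 0.5963·(-4) + (-0.4472)·0 = -2.6833; q_2·w_4 = 0.2280·(-1) + (-0.6356)·1 + 0.2183·2 + (-0.6744)·(-4) + (-0.2038)·0 = 2.2707; q_3·w_4 = (-0.7894)·(-1) + 0.1557·1 + 0.5440·2 + (-0.2380)·(-4) + 0.0013·0 = 2.9850.
u_4 = w_4 + 2.6833·q_1 − 2.2707·q_2 − 2.9850·q_3 = (0.0386, 0.3784, -0.1197, -0.1583, -0.7413).
‖u_4‖ = 0.8565, so q_4 = (0.0451, 0.4418, -0.1397, -0.1848, -0.8655).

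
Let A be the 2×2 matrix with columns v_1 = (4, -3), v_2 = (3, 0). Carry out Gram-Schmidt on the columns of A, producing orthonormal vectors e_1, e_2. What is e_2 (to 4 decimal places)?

e_2 = (0.6000, 0.8000)

v_1 = (4, -3); ‖v_1‖ = 5.0000, so e_1 = (0.8000, -0.6000).
e_1·v_2 = 0.8000·3 + (-0.6000)·0 = 2.4000.
u_2 = v_2 − 2.4000·e_1 = (1.0800, 1.4400).
‖u_2‖ = 1.8000, so e_2 = (0.6000, 0.8000).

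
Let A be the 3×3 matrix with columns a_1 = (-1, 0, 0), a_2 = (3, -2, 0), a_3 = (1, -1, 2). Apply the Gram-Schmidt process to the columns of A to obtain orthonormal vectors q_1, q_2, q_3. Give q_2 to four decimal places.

q_2 = (0.0000, -1.0000, 0.0000)

a_1 = (-1, 0, 0); ‖a_1‖ = 1.0000, so q_1 = (-1.0000, 0.0000, 0.0000).
q_1·a_2 = (-1.0000)·3 + 0.0000·(-2) + 0.0000·0 = -3.0000.
u_2 = a_2 + 3.0000·q_1 = (0.0000, -2.0000, 0.0000).
‖u_2‖ = 2.0000, so q_2 = (0.0000, -1.0000, 0.0000).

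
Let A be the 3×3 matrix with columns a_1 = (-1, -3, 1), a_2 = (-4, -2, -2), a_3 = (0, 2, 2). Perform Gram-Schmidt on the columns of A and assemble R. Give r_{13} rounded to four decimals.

a_1 = (-1, -3, 1); ‖a_1‖ = 3.3166, so q_1 = (-0.3015, -0.9045, 0.3015).
r_{13} = q_1·a_3 = -1.2060.

r_{13} = -1.2060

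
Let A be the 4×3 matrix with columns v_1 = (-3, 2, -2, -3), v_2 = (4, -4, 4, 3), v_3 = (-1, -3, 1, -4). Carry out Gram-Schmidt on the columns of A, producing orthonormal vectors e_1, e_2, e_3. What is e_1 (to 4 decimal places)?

e_1 = v_1/‖v_1‖ = (-3, 2, -2, -3)/5.0990 = (-0.5883, 0.3922, -0.3922, -0.5883).

e_1 = (-0.5883, 0.3922, -0.3922, -0.5883)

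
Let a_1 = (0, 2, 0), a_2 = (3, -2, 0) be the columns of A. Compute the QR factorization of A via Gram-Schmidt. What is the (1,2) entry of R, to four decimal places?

r_{12} = -2.0000

a_1 = (0, 2, 0); ‖a_1‖ = 2.0000, so e_1 = (0.0000, 1.0000, 0.0000).
r_{12} = e_1·a_2 = -2.0000.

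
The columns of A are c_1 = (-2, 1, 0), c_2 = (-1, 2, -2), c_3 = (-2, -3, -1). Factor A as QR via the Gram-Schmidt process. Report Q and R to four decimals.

q_1 = c_1/‖c_1‖ = (-2, 1, 0)/2.2361 = (-0.8944, 0.4472, 0.0000).
r_{12} = q_1·c_2 = 1.7889.
u_2 = c_2 − 1.7889·q_1 = (0.6000, 1.2000, -2.0000).
‖u_2‖ = 2.4083, so q_2 = (0.2491, 0.4983, -0.8305).
r_{13} = q_1·c_3 = 0.4472; r_{23} = q_2·c_3 = -1.1626.
u_3 = c_3 − 0.4472·q_1 + 1.1626·q_2 = (-1.3103, -2.6207, -1.9655).
‖u_3‖ = 3.5282, so q_3 = (-0.3714, -0.7428, -0.5571).

Q = [[-0.8944, 0.2491, -0.3714], [0.4472, 0.4983, -0.7428], [0.0000, -0.8305, -0.5571]], R = [[2.2361, 1.7889, 0.4472], [0.0000, 2.4083, -1.1626], [0.0000, 0.0000, 3.5282]]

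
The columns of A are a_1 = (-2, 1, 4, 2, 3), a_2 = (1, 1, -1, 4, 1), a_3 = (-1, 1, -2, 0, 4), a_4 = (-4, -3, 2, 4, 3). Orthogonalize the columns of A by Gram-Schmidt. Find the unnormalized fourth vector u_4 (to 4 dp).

a_1 = (-2, 1, 4, 2, 3); ‖a_1‖ = 5.8310, so q_1 = (-0.3430, 0.1715, 0.6860, 0.3430, 0.5145).
q_1·a_2 = (-0.3430)·1 + 0.1715·1 + 0.6860·(-1) + 0.3430·4 + 0.5145·1 = 1.0290.
u_2 = a_2 − 1.0290·q_1 = (1.3529, 0.8235, -1.7059, 3.6471, 0.4706).
‖u_2‖ = 4.3521, so q_2 = (0.3109, 0.1892, -0.3920, 0.8380, 0.1081).
q_1·a_3 = (-0.3430)·(-1) + 0.1715·1 + 0.6860·(-2) + 0.3430·0 + 0.5145·4 = 1.2005; q_2·a_3 = 0.3109·(-1) + 0.1892·1 + (-0.3920)·(-2) + 0.8380·0 + 0.1081·4 = 1.0948.
u_3 = a_3 − 1.2005·q_1 − 1.0948·q_2 = (-0.9286, 0.5870, -2.3944, -1.3292, 3.2640).
‖u_3‖ = 4.4000, so q_3 = (-0.2110, 0.1334, -0.5442, -0.3021, 0.7418).
q_1·a_4 = (-0.3430)·(-4) + 0.1715·(-3) + 0.6860·2 + 0.3430·4 + 0.5145·3 = 5.1450; q_2·a_4 = 0.3109·(-4) + 0.1892·(-3) + (-0.3920)·2 + 0.8380·4 + 0.1081·3 = 1.0813; q_3·a_4 = (-0.2110)·(-4) + 0.1334·(-3) + (-0.5442)·2 + (-0.3021)·4 + 0.7418·3 = 0.3727.
u_4 = a_4 − 5.1450·q_1 − 1.0813·q_2 − 0.3727·q_3 = (-2.4928, -4.1367, -0.9028, 1.4418, -0.0404).

u_4 = (-2.4928, -4.1367, -0.9028, 1.4418, -0.0404)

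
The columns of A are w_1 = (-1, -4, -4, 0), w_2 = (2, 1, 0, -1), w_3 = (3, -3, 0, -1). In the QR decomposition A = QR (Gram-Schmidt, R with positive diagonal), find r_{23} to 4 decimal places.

w_1 = (-1, -4, -4, 0); ‖w_1‖ = 5.7446, so q_1 = (-0.1741, -0.6963, -0.6963, 0.0000).
q_1·w_2 = (-0.1741)·2 + (-0.6963)·1 + (-0.6963)·0 + 0.0000·(-1) = -1.0445.
u_2 = w_2 + 1.0445·q_1 = (1.8182, 0.2727, -0.7273, -1.0000).
‖u_2‖ = 2.2156, so q_2 = (0.8206, 0.1231, -0.3282, -0.4513).
r_{23} = q_2·w_3 = 2.5439.

r_{23} = 2.5439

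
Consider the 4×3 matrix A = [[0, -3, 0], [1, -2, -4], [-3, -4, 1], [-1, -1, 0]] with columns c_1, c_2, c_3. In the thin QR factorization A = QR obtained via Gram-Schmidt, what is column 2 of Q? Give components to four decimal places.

c_1 = (0, 1, -3, -1); ‖c_1‖ = 3.3166, so e_1 = (0.0000, 0.3015, -0.9045, -0.3015).
e_1·c_2 = 0.0000·(-3) + 0.3015·(-2) + (-0.9045)·(-4) + (-0.3015)·(-1) = 3.3166.
u_2 = c_2 − 3.3166·e_1 = (-3.0000, -3.0000, -1.0000, 0.0000).
‖u_2‖ = 4.3589, so e_2 = (-0.6882, -0.6882, -0.2294, 0.0000).

e_2 = (-0.6882, -0.6882, -0.2294, 0.0000)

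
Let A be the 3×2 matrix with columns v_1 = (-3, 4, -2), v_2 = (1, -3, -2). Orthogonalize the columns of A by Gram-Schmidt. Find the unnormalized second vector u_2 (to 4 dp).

v_1 = (-3, 4, -2); ‖v_1‖ = 5.3852, so e_1 = (-0.5571, 0.7428, -0.3714).
e_1·v_2 = (-0.5571)·1 + 0.7428·(-3) + (-0.3714)·(-2) = -2.0426.
u_2 = v_2 + 2.0426·e_1 = (-0.1379, -1.4828, -2.7586).

u_2 = (-0.1379, -1.4828, -2.7586)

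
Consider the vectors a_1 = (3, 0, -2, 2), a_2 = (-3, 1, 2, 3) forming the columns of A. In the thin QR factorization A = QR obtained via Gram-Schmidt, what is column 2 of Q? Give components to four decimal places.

q_2 = (-0.3934, 0.2230, 0.2623, 0.8525)

a_1 = (3, 0, -2, 2); ‖a_1‖ = 4.1231, so q_1 = (0.7276, 0.0000, -0.4851, 0.4851).
q_1·a_2 = 0.7276·(-3) + 0.0000·1 + (-0.4851)·2 + 0.4851·3 = -1.6977.
u_2 = a_2 + 1.6977·q_1 = (-1.7647, 1.0000, 1.1765, 3.8235).
‖u_2‖ = 4.4853, so q_2 = (-0.3934, 0.2230, 0.2623, 0.8525).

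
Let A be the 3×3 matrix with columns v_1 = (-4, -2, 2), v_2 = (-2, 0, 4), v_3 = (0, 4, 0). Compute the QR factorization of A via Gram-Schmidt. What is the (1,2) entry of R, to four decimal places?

r_{12} = 3.2660

q_1 = v_1/‖v_1‖ = (-4, -2, 2)/4.8990 = (-0.8165, -0.4082, 0.4082).
r_{12} = q_1·v_2 = 3.2660.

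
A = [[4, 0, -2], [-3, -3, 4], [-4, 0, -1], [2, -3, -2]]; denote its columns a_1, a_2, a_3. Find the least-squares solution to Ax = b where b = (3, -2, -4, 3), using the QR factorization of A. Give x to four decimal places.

x = (0.9185, -0.3132, 0.0196)

e_1 = a_1/‖a_1‖ = (4, -3, -4, 2)/6.7082 = (0.5963, -0.4472, -0.5963, 0.2981).
r_{12} = e_1·a_2 = 0.4472.
u_2 = a_2 − 0.4472·e_1 = (-0.2667, -2.8000, 0.2667, -3.1333).
‖u_2‖ = 4.2190, so e_2 = (-0.0632, -0.6637, 0.0632, -0.7427).
r_{13} = e_1·a_3 = -2.9814; r_{23} = e_2·a_3 = -1.1061.
u_3 = a_3 + 2.9814·e_1 + 1.1061·e_2 = (-0.2921, 1.9326, -2.7079, -1.9326).
‖u_3‖ = 3.8585, so e_3 = (-0.0757, 0.5009, -0.7018, -0.5009).
Qᵀb = (5.9628, -1.3431, 0.0757).
Back-substitute: x_3 = 0.0757/3.8585 = 0.0196.
x_2 = (-1.3431 + 1.1061·0.0196)/4.2190 = -0.3132.
x_1 = (5.9628 − 0.4472·(-0.3132) + 2.9814·0.0196)/6.7082 = 0.9185.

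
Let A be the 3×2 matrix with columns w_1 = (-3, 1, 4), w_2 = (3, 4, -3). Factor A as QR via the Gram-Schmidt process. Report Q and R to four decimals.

Q = [[-0.5883, 0.2171], [0.1961, 0.9728], [0.7845, -0.0804]], R = [[5.0990, -3.3340], [0.0000, 4.7838]]

e_1 = w_1/‖w_1‖ = (-3, 1, 4)/5.0990 = (-0.5883, 0.1961, 0.7845).
r_{12} = e_1·w_2 = -3.3340.
u_2 = w_2 + 3.3340·e_1 = (1.0385, 4.6538, -0.3846).
‖u_2‖ = 4.7838, so e_2 = (0.2171, 0.9728, -0.0804).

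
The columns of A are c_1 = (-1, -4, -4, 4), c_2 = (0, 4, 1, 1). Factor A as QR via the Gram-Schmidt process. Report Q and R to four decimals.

Q = [[-0.1429, -0.0914], [-0.5714, 0.7537], [-0.5714, -0.0856], [0.5714, 0.6452]], R = [[7.0000, -2.2857], [0.0000, 3.5743]]

e_1 = c_1/‖c_1‖ = (-1, -4, -4, 4)/7.0000 = (-0.1429, -0.5714, -0.5714, 0.5714).
r_{12} = e_1·c_2 = -2.2857.
u_2 = c_2 + 2.2857·e_1 = (-0.3265, 2.6939, -0.3061, 2.3061).
‖u_2‖ = 3.5743, so e_2 = (-0.0914, 0.7537, -0.0856, 0.6452).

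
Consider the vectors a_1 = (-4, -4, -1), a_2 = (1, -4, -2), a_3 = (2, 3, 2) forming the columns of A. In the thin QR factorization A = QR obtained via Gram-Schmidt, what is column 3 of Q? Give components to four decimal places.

q_1 = a_1/‖a_1‖ = (-4, -4, -1)/5.7446 = (-0.6963, -0.6963, -0.1741).
r_{12} = q_1·a_2 = 2.4371.
u_2 = a_2 − 2.4371·q_1 = (2.6970, -2.3030, -1.5758).
‖u_2‖ = 3.8808, so q_2 = (0.6950, -0.5934, -0.4060).
r_{13} = q_1·a_3 = -3.8297; r_{23} = q_2·a_3 = -1.2025.
u_3 = a_3 + 3.8297·q_1 + 1.2025·q_2 = (0.1690, -0.3803, 0.8451).
‖u_3‖ = 0.9420, so q_3 = (0.1794, -0.4037, 0.8971).

q_3 = (0.1794, -0.4037, 0.8971)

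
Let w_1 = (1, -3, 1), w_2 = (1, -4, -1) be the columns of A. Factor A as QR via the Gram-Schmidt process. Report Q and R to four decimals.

Q = [[0.3015, -0.0410], [-0.9045, -0.3282], [0.3015, -0.9437]], R = [[3.3166, 3.6181], [0.0000, 2.2156]]

w_1 = (1, -3, 1); ‖w_1‖ = 3.3166, so e_1 = (0.3015, -0.9045, 0.3015).
e_1·w_2 = 0.3015·1 + (-0.9045)·(-4) + 0.3015·(-1) = 3.6181.
u_2 = w_2 − 3.6181·e_1 = (-0.0909, -0.7273, -2.0909).
‖u_2‖ = 2.2156, so e_2 = (-0.0410, -0.3282, -0.9437).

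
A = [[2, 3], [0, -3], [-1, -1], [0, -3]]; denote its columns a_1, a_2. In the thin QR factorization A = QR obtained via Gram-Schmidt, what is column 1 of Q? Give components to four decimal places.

a_1 = (2, 0, -1, 0); ‖a_1‖ = 2.2361, so q_1 = (0.8944, 0.0000, -0.4472, 0.0000).

q_1 = (0.8944, 0.0000, -0.4472, 0.0000)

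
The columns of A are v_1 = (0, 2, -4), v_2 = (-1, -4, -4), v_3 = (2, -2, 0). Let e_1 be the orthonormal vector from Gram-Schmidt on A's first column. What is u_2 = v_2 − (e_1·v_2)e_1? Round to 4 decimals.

u_2 = (-1.0000, -4.8000, -2.4000)

v_1 = (0, 2, -4); ‖v_1‖ = 4.4721, so e_1 = (0.0000, 0.4472, -0.8944).
e_1·v_2 = 0.0000·(-1) + 0.4472·(-4) + (-0.8944)·(-4) = 1.7889.
u_2 = v_2 − 1.7889·e_1 = (-1.0000, -4.8000, -2.4000).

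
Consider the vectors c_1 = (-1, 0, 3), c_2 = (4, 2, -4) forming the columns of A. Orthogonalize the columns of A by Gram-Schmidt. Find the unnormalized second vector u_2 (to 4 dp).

e_1 = c_1/‖c_1‖ = (-1, 0, 3)/3.1623 = (-0.3162, 0.0000, 0.9487).
r_{12} = e_1·c_2 = -5.0596.
u_2 = c_2 + 5.0596·e_1 = (2.4000, 2.0000, 0.8000).

u_2 = (2.4000, 2.0000, 0.8000)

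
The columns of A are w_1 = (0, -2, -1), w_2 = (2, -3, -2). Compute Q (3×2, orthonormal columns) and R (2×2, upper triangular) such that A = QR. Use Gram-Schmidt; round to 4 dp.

Q = [[0.0000, 0.9759], [-0.8944, 0.0976], [-0.4472, -0.1952]], R = [[2.2361, 3.5777], [0.0000, 2.0494]]

q_1 = w_1/‖w_1‖ = (0, -2, -1)/2.2361 = (0.0000, -0.8944, -0.4472).
r_{12} = q_1·w_2 = 3.5777.
u_2 = w_2 − 3.5777·q_1 = (2.0000, 0.2000, -0.4000).
‖u_2‖ = 2.0494, so q_2 = (0.9759, 0.0976, -0.1952).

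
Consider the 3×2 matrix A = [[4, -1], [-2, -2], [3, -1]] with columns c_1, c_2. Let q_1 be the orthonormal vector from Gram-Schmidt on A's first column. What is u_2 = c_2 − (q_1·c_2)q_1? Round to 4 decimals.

q_1 = c_1/‖c_1‖ = (4, -2, 3)/5.3852 = (0.7428, -0.3714, 0.5571).
r_{12} = q_1·c_2 = -0.5571.
u_2 = c_2 + 0.5571·q_1 = (-0.5862, -2.2069, -0.6897).

u_2 = (-0.5862, -2.2069, -0.6897)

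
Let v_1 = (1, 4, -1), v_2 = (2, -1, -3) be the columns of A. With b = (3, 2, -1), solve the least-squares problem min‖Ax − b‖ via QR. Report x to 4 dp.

v_1 = (1, 4, -1); ‖v_1‖ = 4.2426, so e_1 = (0.2357, 0.9428, -0.2357).
e_1·v_2 = 0.2357·2 + 0.9428·(-1) + (-0.2357)·(-3) = 0.2357.
u_2 = v_2 − 0.2357·e_1 = (1.9444, -1.2222, -2.9444).
‖u_2‖ = 3.7342, so e_2 = (0.5207, -0.3273, -0.7885).
Qᵀb = (2.8284, 1.6960).
Back-substitute: x_2 = 1.6960/3.7342 = 0.4542.
x_1 = (2.8284 − 0.2357·0.4542)/4.2426 = 0.6414.

x = (0.6414, 0.4542)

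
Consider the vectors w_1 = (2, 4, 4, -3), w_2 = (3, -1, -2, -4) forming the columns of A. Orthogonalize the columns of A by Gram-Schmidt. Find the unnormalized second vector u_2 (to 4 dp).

u_2 = (2.7333, -1.5333, -2.5333, -3.6000)

q_1 = w_1/‖w_1‖ = (2, 4, 4, -3)/6.7082 = (0.2981, 0.5963, 0.5963, -0.4472).
r_{12} = q_1·w_2 = 0.8944.
u_2 = w_2 − 0.8944·q_1 = (2.7333, -1.5333, -2.5333, -3.6000).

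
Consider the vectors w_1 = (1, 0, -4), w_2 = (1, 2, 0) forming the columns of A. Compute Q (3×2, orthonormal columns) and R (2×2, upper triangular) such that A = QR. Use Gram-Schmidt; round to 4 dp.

w_1 = (1, 0, -4); ‖w_1‖ = 4.1231, so e_1 = (0.2425, 0.0000, -0.9701).
e_1·w_2 = 0.2425·1 + 0.0000·2 + (-0.9701)·0 = 0.2425.
u_2 = w_2 − 0.2425·e_1 = (0.9412, 2.0000, 0.2353).
‖u_2‖ = 2.2229, so e_2 = (0.4234, 0.8997, 0.1059).

Q = [[0.2425, 0.4234], [0.0000, 0.8997], [-0.9701, 0.1059]], R = [[4.1231, 0.2425], [0.0000, 2.2229]]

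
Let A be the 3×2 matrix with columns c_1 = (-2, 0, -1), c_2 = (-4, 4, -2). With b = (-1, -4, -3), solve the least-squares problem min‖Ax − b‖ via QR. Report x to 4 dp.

c_1 = (-2, 0, -1); ‖c_1‖ = 2.2361, so e_1 = (-0.8944, 0.0000, -0.4472).
e_1·c_2 = (-0.8944)·(-4) + 0.0000·4 + (-0.4472)·(-2) = 4.4721.
u_2 = c_2 − 4.4721·e_1 = (0.0000, 4.0000, 0.0000).
‖u_2‖ = 4.0000, so e_2 = (0.0000, 1.0000, 0.0000).
Qᵀb = (2.2361, -4.0000).
Back-substitute: x_2 = -4.0000/4.0000 = -1.0000.
x_1 = (2.2361 − 4.4721·(-1.0000))/2.2361 = 3.0000.

x = (3.0000, -1.0000)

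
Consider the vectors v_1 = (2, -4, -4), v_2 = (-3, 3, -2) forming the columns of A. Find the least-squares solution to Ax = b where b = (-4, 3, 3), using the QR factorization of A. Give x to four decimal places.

v_1 = (2, -4, -4); ‖v_1‖ = 6.0000, so e_1 = (0.3333, -0.6667, -0.6667).
e_1·v_2 = 0.3333·(-3) + (-0.6667)·3 + (-0.6667)·(-2) = -1.6667.
u_2 = v_2 + 1.6667·e_1 = (-2.4444, 1.8889, -3.1111).
‖u_2‖ = 4.3843, so e_2 = (-0.5575, 0.4308, -0.7096).
Qᵀb = (-5.3333, 1.3939).
Back-substitute: x_2 = 1.3939/4.3843 = 0.3179.
x_1 = (-5.3333 + 1.6667·0.3179)/6.0000 = -0.8006.

x = (-0.8006, 0.3179)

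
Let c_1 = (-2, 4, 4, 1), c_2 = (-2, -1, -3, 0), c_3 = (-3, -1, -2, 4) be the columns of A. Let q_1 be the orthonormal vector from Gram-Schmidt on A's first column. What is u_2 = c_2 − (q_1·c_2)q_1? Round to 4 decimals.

u_2 = (-2.6486, 0.2973, -1.7027, 0.3243)

q_1 = c_1/‖c_1‖ = (-2, 4, 4, 1)/6.0828 = (-0.3288, 0.6576, 0.6576, 0.1644).
r_{12} = q_1·c_2 = -1.9728.
u_2 = c_2 + 1.9728·q_1 = (-2.6486, 0.2973, -1.7027, 0.3243).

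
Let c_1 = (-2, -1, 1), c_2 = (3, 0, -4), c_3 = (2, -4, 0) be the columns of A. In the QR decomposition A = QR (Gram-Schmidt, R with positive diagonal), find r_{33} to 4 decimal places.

c_1 = (-2, -1, 1); ‖c_1‖ = 2.4495, so q_1 = (-0.8165, -0.4082, 0.4082).
q_1·c_2 = (-0.8165)·3 + (-0.4082)·0 + 0.4082·(-4) = -4.0825.
u_2 = c_2 + 4.0825·q_1 = (-0.3333, -1.6667, -2.3333).
‖u_2‖ = 2.8868, so q_2 = (-0.1155, -0.5774, -0.8083).
q_1·c_3 = (-0.8165)·2 + (-0.4082)·(-4) + 0.4082·0 = 0.0000; q_2·c_3 = (-0.1155)·2 + (-0.5774)·(-4) + (-0.8083)·0 = 2.0785.
u_3 = c_3 + 0.0000·q_1 − 2.0785·q_2 = (2.2400, -2.8000, 1.6800).
r_{33} = ‖u_3‖ = 3.9598.

r_{33} = 3.9598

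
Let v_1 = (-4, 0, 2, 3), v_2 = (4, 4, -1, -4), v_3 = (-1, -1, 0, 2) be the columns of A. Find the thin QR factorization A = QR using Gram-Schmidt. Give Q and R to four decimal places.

Q = [[-0.7428, -0.0325, 0.3824], [0.0000, 0.9437, 0.2950], [0.3714, 0.2522, -0.4021], [0.5571, -0.2115, 0.7779]], R = [[5.3852, -5.5709, 1.8570], [0.0000, 4.2386, -1.3342], [0.0000, 0.0000, 0.8784]]

e_1 = v_1/‖v_1‖ = (-4, 0, 2, 3)/5.3852 = (-0.7428, 0.0000, 0.3714, 0.5571).
r_{12} = e_1·v_2 = -5.5709.
u_2 = v_2 + 5.5709·e_1 = (-0.1379, 4.0000, 1.0690, -0.8966).
‖u_2‖ = 4.2386, so e_2 = (-0.0325, 0.9437, 0.2522, -0.2115).
r_{13} = e_1·v_3 = 1.8570; r_{23} = e_2·v_3 = -1.3342.
u_3 = v_3 − 1.8570·e_1 + 1.3342·e_2 = (0.3359, 0.2591, -0.3532, 0.6833).
‖u_3‖ = 0.8784, so e_3 = (0.3824, 0.2950, -0.4021, 0.7779).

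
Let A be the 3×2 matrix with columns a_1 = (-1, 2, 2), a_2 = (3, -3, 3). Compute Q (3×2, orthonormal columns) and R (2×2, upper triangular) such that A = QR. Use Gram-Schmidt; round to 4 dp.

Q = [[-0.3333, 0.5230], [0.6667, -0.4576], [0.6667, 0.7191]], R = [[3.0000, -1.0000], [0.0000, 5.0990]]

q_1 = a_1/‖a_1‖ = (-1, 2, 2)/3.0000 = (-0.3333, 0.6667, 0.6667).
r_{12} = q_1·a_2 = -1.0000.
u_2 = a_2 + 1.0000·q_1 = (2.6667, -2.3333, 3.6667).
‖u_2‖ = 5.0990, so q_2 = (0.5230, -0.4576, 0.7191).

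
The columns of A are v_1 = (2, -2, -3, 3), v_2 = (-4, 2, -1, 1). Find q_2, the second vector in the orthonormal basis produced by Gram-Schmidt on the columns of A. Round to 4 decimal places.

v_1 = (2, -2, -3, 3); ‖v_1‖ = 5.0990, so q_1 = (0.3922, -0.3922, -0.5883, 0.5883).
q_1·v_2 = 0.3922·(-4) + (-0.3922)·2 + (-0.5883)·(-1) + 0.5883·1 = -1.1767.
u_2 = v_2 + 1.1767·q_1 = (-3.5385, 1.5385, -1.6923, 1.6923).
‖u_2‖ = 4.5404, so q_2 = (-0.7793, 0.3388, -0.3727, 0.3727).

q_2 = (-0.7793, 0.3388, -0.3727, 0.3727)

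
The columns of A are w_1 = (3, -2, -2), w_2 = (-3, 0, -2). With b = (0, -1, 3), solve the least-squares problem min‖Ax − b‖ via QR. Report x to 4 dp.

e_1 = w_1/‖w_1‖ = (3, -2, -2)/4.1231 = (0.7276, -0.4851, -0.4851).
r_{12} = e_1·w_2 = -1.2127.
u_2 = w_2 + 1.2127·e_1 = (-2.1176, -0.5882, -2.5882).
‖u_2‖ = 3.3955, so e_2 = (-0.6237, -0.1732, -0.7623).
Qᵀb = (-0.9701, -2.1135).
Back-substitute: x_2 = -2.1135/3.3955 = -0.6224.
x_1 = (-0.9701 + 1.2127·(-0.6224))/4.1231 = -0.4184.

x = (-0.4184, -0.6224)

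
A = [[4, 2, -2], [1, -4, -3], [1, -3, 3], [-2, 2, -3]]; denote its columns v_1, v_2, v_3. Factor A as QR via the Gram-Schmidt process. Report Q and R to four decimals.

e_1 = v_1/‖v_1‖ = (4, 1, 1, -2)/4.6904 = (0.8528, 0.2132, 0.2132, -0.4264).
r_{12} = e_1·v_2 = -0.6396.
u_2 = v_2 + 0.6396·e_1 = (2.5455, -3.8636, -2.8636, 1.7273).
‖u_2‖ = 5.7088, so e_2 = (0.4459, -0.6768, -0.5016, 0.3026).
r_{13} = e_1·v_3 = -0.4264; r_{23} = e_2·v_3 = -1.2739.
u_3 = v_3 + 0.4264·e_1 + 1.2739·e_2 = (-1.0683, -3.7713, 2.4519, -2.7964).
‖u_3‖ = 5.4033, so e_3 = (-0.1977, -0.6980, 0.4538, -0.5175).

Q = [[0.8528, 0.4459, -0.1977], [0.2132, -0.6768, -0.6980], [0.2132, -0.5016, 0.4538], [-0.4264, 0.3026, -0.5175]], R = [[4.6904, -0.6396, -0.4264], [0.0000, 5.7088, -1.2739], [0.0000, 0.0000, 5.4033]]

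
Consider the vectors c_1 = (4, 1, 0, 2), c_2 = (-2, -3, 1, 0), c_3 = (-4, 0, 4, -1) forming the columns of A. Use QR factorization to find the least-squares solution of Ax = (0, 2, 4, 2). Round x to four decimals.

c_1 = (4, 1, 0, 2); ‖c_1‖ = 4.5826, so q_1 = (0.8729, 0.2182, 0.0000, 0.4364).
q_1·c_2 = 0.8729·(-2) + 0.2182·(-3) + 0.0000·1 + 0.4364·0 = -2.4004.
u_2 = c_2 + 2.4004·q_1 = (0.0952, -2.4762, 1.0000, 1.0476).
‖u_2‖ = 2.8702, so q_2 = (0.0332, -0.8627, 0.3484, 0.3650).
q_1·c_3 = 0.8729·(-4) + 0.2182·0 + 0.0000·4 + 0.4364·(-1) = -3.9279; q_2·c_3 = 0.0332·(-4) + (-0.8627)·0 + 0.3484·4 + 0.3650·(-1) = 0.8959.
u_3 = c_3 + 3.9279·q_1 − 0.8959·q_2 = (-0.6012, 1.6301, 3.6879, 0.3873).
‖u_3‖ = 4.0950, so q_3 = (-0.1468, 0.3981, 0.9006, 0.0946).
Qᵀb = (1.3093, 0.3982, 4.5876).
Back-substitute: x_3 = 4.5876/4.0950 = 1.1203.
x_2 = (0.3982 − 0.8959·1.1203)/2.8702 = -0.2110.
x_1 = (1.3093 + 2.4004·(-0.2110) + 3.9279·1.1203)/4.5826 = 1.1355.

x = (1.1355, -0.2110, 1.1203)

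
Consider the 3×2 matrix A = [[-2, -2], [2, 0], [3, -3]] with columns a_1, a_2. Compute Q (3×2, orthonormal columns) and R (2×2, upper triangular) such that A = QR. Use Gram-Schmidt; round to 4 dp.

Q = [[-0.4851, -0.7623], [0.4851, 0.1732], [0.7276, -0.6237]], R = [[4.1231, -1.2127], [0.0000, 3.3955]]

a_1 = (-2, 2, 3); ‖a_1‖ = 4.1231, so e_1 = (-0.4851, 0.4851, 0.7276).
e_1·a_2 = (-0.4851)·(-2) + 0.4851·0 + 0.7276·(-3) = -1.2127.
u_2 = a_2 + 1.2127·e_1 = (-2.5882, 0.5882, -2.1176).
‖u_2‖ = 3.3955, so e_2 = (-0.7623, 0.1732, -0.6237).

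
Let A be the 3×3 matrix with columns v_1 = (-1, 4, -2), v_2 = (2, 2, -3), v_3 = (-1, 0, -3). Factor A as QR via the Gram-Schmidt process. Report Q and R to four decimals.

Q = [[-0.2182, 0.8074, -0.5482], [0.8729, -0.0897, -0.4796], [-0.4364, -0.5831, -0.6852]], R = [[4.5826, 2.6186, 1.5275], [0.0000, 3.1848, 0.9420], [0.0000, 0.0000, 2.6037]]

v_1 = (-1, 4, -2); ‖v_1‖ = 4.5826, so q_1 = (-0.2182, 0.8729, -0.4364).
q_1·v_2 = (-0.2182)·2 + 0.8729·2 + (-0.4364)·(-3) = 2.6186.
u_2 = v_2 − 2.6186·q_1 = (2.5714, -0.2857, -1.8571).
‖u_2‖ = 3.1848, so q_2 = (0.8074, -0.0897, -0.5831).
q_1·v_3 = (-0.2182)·(-1) + 0.8729·0 + (-0.4364)·(-3) = 1.5275; q_2·v_3 = 0.8074·(-1) + (-0.0897)·0 + (-0.5831)·(-3) = 0.9420.
u_3 = v_3 − 1.5275·q_1 − 0.9420·q_2 = (-1.4272, -1.2488, -1.7840).
‖u_3‖ = 2.6037, so q_3 = (-0.5482, -0.4796, -0.6852).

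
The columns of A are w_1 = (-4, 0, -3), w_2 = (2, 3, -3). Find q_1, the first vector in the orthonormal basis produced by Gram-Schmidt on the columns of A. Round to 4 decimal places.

q_1 = (-0.8000, 0.0000, -0.6000)

w_1 = (-4, 0, -3); ‖w_1‖ = 5.0000, so q_1 = (-0.8000, 0.0000, -0.6000).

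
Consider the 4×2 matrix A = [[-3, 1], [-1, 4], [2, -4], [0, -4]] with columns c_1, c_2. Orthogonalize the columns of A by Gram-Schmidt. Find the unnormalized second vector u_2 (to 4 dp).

u_2 = (-2.2143, 2.9286, -1.8571, -4.0000)

c_1 = (-3, -1, 2, 0); ‖c_1‖ = 3.7417, so q_1 = (-0.8018, -0.2673, 0.5345, 0.0000).
q_1·c_2 = (-0.8018)·1 + (-0.2673)·4 + 0.5345·(-4) + 0.0000·(-4) = -4.0089.
u_2 = c_2 + 4.0089·q_1 = (-2.2143, 2.9286, -1.8571, -4.0000).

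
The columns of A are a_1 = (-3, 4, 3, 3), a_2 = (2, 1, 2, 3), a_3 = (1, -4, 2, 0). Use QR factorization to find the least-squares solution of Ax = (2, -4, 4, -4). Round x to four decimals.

a_1 = (-3, 4, 3, 3); ‖a_1‖ = 6.5574, so e_1 = (-0.4575, 0.6100, 0.4575, 0.4575).
e_1·a_2 = (-0.4575)·2 + 0.6100·1 + 0.4575·2 + 0.4575·3 = 1.9825.
u_2 = a_2 − 1.9825·e_1 = (2.9070, -0.2093, 1.0930, 2.0930).
‖u_2‖ = 3.7510, so e_2 = (0.7750, -0.0558, 0.2914, 0.5580).
e_1·a_3 = (-0.4575)·1 + 0.6100·(-4) + 0.4575·2 + 0.4575·0 = -1.9825; e_2·a_3 = 0.7750·1 + (-0.0558)·(-4) + 0.2914·2 + 0.5580·0 = 1.5810.
u_3 = a_3 + 1.9825·e_1 − 1.5810·e_2 = (-1.1322, -2.7025, 2.4463, 0.0248).
‖u_3‖ = 3.8171, so e_3 = (-0.2966, -0.7080, 0.6409, 0.0065).
Qᵀb = (-3.3550, 0.7068, 4.7762).
Back-substitute: x_3 = 4.7762/3.8171 = 1.2513.
x_2 = (0.7068 − 1.5810·1.2513)/3.7510 = -0.3390.
x_1 = (-3.3550 − 1.9825·(-0.3390) + 1.9825·1.2513)/6.5574 = -0.0309.

x = (-0.0309, -0.3390, 1.2513)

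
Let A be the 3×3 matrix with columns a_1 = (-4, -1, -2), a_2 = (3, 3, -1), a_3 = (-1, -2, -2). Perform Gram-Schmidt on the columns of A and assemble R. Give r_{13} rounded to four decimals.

a_1 = (-4, -1, -2); ‖a_1‖ = 4.5826, so e_1 = (-0.8729, -0.2182, -0.4364).
r_{13} = e_1·a_3 = 2.1822.

r_{13} = 2.1822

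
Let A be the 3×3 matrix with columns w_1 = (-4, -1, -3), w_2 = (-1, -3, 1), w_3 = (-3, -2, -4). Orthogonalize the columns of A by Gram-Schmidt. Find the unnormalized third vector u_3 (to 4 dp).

e_1 = w_1/‖w_1‖ = (-4, -1, -3)/5.0990 = (-0.7845, -0.1961, -0.5883).
r_{12} = e_1·w_2 = 0.7845.
u_2 = w_2 − 0.7845·e_1 = (-0.3846, -2.8462, 1.4615).
‖u_2‖ = 3.2225, so e_2 = (-0.1194, -0.8832, 0.4535).
r_{13} = e_1·w_3 = 5.0990; r_{23} = e_2·w_3 = 0.3103.
u_3 = w_3 − 5.0990·e_1 − 0.3103·e_2 = (1.0370, -0.7259, -1.1407).

u_3 = (1.0370, -0.7259, -1.1407)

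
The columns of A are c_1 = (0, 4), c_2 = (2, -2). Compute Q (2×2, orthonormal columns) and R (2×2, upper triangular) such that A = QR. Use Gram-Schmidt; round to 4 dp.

c_1 = (0, 4); ‖c_1‖ = 4.0000, so q_1 = (0.0000, 1.0000).
q_1·c_2 = 0.0000·2 + 1.0000·(-2) = -2.0000.
u_2 = c_2 + 2.0000·q_1 = (2.0000, 0.0000).
‖u_2‖ = 2.0000, so q_2 = (1.0000, 0.0000).

Q = [[0.0000, 1.0000], [1.0000, 0.0000]], R = [[4.0000, -2.0000], [0.0000, 2.0000]]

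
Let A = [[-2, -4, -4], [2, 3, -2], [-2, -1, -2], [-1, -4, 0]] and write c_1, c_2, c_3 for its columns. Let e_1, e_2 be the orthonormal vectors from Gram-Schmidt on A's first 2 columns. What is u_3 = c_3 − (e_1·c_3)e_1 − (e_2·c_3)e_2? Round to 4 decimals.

c_1 = (-2, 2, -2, -1); ‖c_1‖ = 3.6056, so e_1 = (-0.5547, 0.5547, -0.5547, -0.2774).
e_1·c_2 = (-0.5547)·(-4) + 0.5547·3 + (-0.5547)·(-1) + (-0.2774)·(-4) = 5.5470.
u_2 = c_2 − 5.5470·e_1 = (-0.9231, -0.0769, 2.0769, -2.4615).
‖u_2‖ = 3.3512, so e_2 = (-0.2754, -0.0230, 0.6197, -0.7345).
e_1·c_3 = (-0.5547)·(-4) + 0.5547·(-2) + (-0.5547)·(-2) + (-0.2774)·0 = 2.2188; e_2·c_3 = (-0.2754)·(-4) + (-0.0230)·(-2) + 0.6197·(-2) + (-0.7345)·0 = -0.0918.
u_3 = c_3 − 2.2188·e_1 + 0.0918·e_2 = (-2.7945, -3.2329, -0.7123, 0.5479).

u_3 = (-2.7945, -3.2329, -0.7123, 0.5479)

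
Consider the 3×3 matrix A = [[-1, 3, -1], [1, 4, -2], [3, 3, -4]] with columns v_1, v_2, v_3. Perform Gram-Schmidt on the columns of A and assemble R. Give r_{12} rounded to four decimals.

r_{12} = 3.0151

v_1 = (-1, 1, 3); ‖v_1‖ = 3.3166, so q_1 = (-0.3015, 0.3015, 0.9045).
r_{12} = q_1·v_2 = 3.0151.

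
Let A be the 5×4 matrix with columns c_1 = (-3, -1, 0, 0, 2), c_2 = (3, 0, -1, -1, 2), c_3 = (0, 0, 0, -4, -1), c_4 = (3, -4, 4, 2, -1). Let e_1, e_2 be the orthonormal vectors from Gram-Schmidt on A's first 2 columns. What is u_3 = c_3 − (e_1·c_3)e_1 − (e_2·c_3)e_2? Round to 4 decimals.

u_3 = (-0.6162, -0.1081, 0.0973, -3.9027, -0.9784)

c_1 = (-3, -1, 0, 0, 2); ‖c_1‖ = 3.7417, so e_1 = (-0.8018, -0.2673, 0.0000, 0.0000, 0.5345).
e_1·c_2 = (-0.8018)·3 + (-0.2673)·0 + 0.0000·(-1) + 0.0000·(-1) + 0.5345·2 = -1.3363.
u_2 = c_2 + 1.3363·e_1 = (1.9286, -0.3571, -1.0000, -1.0000, 2.7143).
‖u_2‖ = 3.6351, so e_2 = (0.5305, -0.0982, -0.2751, -0.2751, 0.7467).
e_1·c_3 = (-0.8018)·0 + (-0.2673)·0 + 0.0000·0 + 0.0000·(-4) + 0.5345·(-1) = -0.5345; e_2·c_3 = 0.5305·0 + (-0.0982)·0 + (-0.2751)·0 + (-0.2751)·(-4) + 0.7467·(-1) = 0.3537.
u_3 = c_3 + 0.5345·e_1 − 0.3537·e_2 = (-0.6162, -0.1081, 0.0973, -3.9027, -0.9784).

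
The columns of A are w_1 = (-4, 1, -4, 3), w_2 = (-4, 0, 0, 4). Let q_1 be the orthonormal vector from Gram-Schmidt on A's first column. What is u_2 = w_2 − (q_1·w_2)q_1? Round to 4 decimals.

u_2 = (-1.3333, -0.6667, 2.6667, 2.0000)

w_1 = (-4, 1, -4, 3); ‖w_1‖ = 6.4807, so q_1 = (-0.6172, 0.1543, -0.6172, 0.4629).
q_1·w_2 = (-0.6172)·(-4) + 0.1543·0 + (-0.6172)·0 + 0.4629·4 = 4.3205.
u_2 = w_2 − 4.3205·q_1 = (-1.3333, -0.6667, 2.6667, 2.0000).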